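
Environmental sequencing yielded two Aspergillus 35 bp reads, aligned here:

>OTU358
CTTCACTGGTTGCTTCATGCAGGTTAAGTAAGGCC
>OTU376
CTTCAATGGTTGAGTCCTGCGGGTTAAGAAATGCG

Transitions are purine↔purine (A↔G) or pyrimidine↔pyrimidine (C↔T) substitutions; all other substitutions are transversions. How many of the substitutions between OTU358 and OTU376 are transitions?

The sequences differ at positions 6 (C/A, transversion), 13 (C/A, transversion), 14 (T/G, transversion), 17 (A/C, transversion), 21 (A/G, transition), 29 (T/A, transversion), 32 (G/T, transversion), 35 (C/G, transversion).
Of the 8 differences, 1 transition and 7 transversions, so the answer is 1.

1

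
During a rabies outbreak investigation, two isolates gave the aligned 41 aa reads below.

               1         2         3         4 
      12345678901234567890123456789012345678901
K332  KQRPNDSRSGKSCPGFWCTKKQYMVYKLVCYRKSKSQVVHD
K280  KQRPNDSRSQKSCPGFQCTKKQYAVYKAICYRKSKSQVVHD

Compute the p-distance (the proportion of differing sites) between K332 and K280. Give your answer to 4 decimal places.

0.1220

Mismatches occur at site 10 (G/Q), site 17 (W/Q), site 24 (M/A), site 28 (L/A), site 29 (V/I).
There are 5 differences over 41 sites, so p = 5/41 = 0.1220.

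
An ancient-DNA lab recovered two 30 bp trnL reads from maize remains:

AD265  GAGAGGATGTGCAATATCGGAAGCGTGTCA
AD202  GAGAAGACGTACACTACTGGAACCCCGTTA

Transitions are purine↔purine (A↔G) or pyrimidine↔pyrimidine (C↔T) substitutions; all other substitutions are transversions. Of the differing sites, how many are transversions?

Mismatches occur at site 5 (G→A, transition), site 8 (T→C, transition), site 11 (G→A, transition), site 14 (A→C, transversion), site 17 (T→C, transition), site 18 (C→T, transition), site 23 (G→C, transversion), site 25 (G→C, transversion), site 26 (T→C, transition), site 29 (C→T, transition).
Of the 10 differences, 7 transitions and 3 transversions, so the answer is 3.

3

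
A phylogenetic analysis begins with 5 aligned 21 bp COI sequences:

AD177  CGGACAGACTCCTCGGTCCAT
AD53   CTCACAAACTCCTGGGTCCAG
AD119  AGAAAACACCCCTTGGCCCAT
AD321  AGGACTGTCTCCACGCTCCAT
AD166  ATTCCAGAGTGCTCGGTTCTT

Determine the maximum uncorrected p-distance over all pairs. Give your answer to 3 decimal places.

0.571

Pairwise Hamming distances:
  AD177 vs AD53: 5
  AD177 vs AD119: 7
  AD177 vs AD321: 5
  AD177 vs AD166: 8
  AD53 vs AD119: 9
  AD53 vs AD321: 10
  AD53 vs AD166: 10
  AD119 vs AD321: 10
  AD119 vs AD166: 12
  AD321 vs AD166: 11
The largest is 12 mismatches, between AD119 and AD166; p = 12/21 = 0.571.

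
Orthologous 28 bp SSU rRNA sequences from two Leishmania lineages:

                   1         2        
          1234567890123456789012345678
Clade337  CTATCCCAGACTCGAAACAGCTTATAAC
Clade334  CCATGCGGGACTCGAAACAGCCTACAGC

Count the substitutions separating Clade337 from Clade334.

7

Differing sites — 2:T/C; 5:C/G; 7:C/G; 8:A/G; 22:T/C; 25:T/C; 27:A/G.
That gives 7 mismatches out of 28 aligned sites, so the Hamming distance is 7.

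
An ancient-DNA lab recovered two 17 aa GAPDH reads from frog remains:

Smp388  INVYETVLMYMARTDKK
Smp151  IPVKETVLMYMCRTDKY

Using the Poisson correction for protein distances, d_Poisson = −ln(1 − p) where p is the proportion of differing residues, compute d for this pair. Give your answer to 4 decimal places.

The sequences differ at positions 2 (N/P), 4 (Y/K), 12 (A/C), 17 (K/Y).
p = 4/17 = 0.235294.
d = −ln(1 − 0.235294) = −ln(0.764706) = 0.2683.

0.2683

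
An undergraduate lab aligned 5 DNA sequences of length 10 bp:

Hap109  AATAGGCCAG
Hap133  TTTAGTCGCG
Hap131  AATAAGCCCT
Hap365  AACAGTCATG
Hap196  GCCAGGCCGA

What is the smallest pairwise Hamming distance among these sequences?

3

Pairwise Hamming distances:
  Hap109 vs Hap133: 5
  Hap109 vs Hap131: 3
  Hap109 vs Hap365: 4
  Hap109 vs Hap196: 5
  Hap133 vs Hap131: 6
  Hap133 vs Hap365: 5
  Hap133 vs Hap196: 7
  Hap131 vs Hap365: 6
  Hap131 vs Hap196: 6
  Hap365 vs Hap196: 6
The smallest is 3, between Hap109 and Hap131.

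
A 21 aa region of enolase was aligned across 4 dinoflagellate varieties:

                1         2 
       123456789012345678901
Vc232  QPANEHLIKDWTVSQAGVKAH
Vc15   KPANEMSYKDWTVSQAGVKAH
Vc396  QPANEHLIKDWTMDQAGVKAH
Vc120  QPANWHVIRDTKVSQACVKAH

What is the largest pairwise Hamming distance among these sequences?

Pairwise Hamming distances:
  Vc232 vs Vc15: 4
  Vc232 vs Vc396: 2
  Vc232 vs Vc120: 6
  Vc15 vs Vc396: 6
  Vc15 vs Vc120: 9
  Vc396 vs Vc120: 8
The largest is 9, between Vc15 and Vc120.

9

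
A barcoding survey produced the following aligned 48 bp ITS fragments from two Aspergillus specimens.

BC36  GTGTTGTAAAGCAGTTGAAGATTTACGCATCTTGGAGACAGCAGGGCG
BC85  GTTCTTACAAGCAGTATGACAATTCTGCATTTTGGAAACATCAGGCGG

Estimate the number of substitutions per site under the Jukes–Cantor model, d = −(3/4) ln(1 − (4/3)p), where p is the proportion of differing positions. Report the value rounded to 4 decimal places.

0.4793

The sequences differ at positions 3 (G/T), 4 (T/C), 6 (G/T), 7 (T/A), 8 (A/C), 16 (T/A), 17 (G/T), 18 (A/G), 20 (G/C), 22 (T/A), 25 (A/C), 26 (C/T), 31 (C/T), 37 (G/A), 41 (G/T), 46 (G/C), 47 (C/G).
p = 17/48 = 0.354167.
d = −0.75 · ln(1 − (4/3)·0.354167) = −0.75 · ln(0.527777) = −0.75 · (-0.639081) = 0.4793.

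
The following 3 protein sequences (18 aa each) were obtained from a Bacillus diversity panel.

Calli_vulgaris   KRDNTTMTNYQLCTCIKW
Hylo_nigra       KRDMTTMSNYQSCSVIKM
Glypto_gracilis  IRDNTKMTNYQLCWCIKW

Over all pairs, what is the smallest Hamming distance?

Pairwise Hamming distances:
  Calli_vulgaris vs Hylo_nigra: 6
  Calli_vulgaris vs Glypto_gracilis: 3
  Hylo_nigra vs Glypto_gracilis: 8
The smallest is 3, between Calli_vulgaris and Glypto_gracilis.

3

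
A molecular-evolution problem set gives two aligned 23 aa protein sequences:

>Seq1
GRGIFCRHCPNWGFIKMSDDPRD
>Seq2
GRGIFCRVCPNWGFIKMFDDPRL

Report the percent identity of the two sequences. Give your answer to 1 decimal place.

The sequences differ at positions 8 (H/V), 18 (S/F), 23 (D/L).
20 of the 23 sites match, so the percent identity is 20/23 × 100 = 87.0%.

87.0%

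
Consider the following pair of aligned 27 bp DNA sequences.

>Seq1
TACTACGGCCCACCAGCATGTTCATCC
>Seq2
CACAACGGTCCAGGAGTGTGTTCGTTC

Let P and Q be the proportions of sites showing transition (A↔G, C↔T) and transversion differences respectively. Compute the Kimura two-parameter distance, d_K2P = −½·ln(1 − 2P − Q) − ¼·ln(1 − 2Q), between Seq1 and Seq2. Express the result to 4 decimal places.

The sequences differ at positions 1 (T/C, transition), 4 (T/A, transversion), 9 (C/T, transition), 13 (C/G, transversion), 14 (C/G, transversion), 17 (C/T, transition), 18 (A/G, transition), 24 (A/G, transition), 26 (C/T, transition).
Of the 9 differences, 6 transitions and 3 transversions over 27 sites: P = 6/27 = 0.222222, Q = 3/27 = 0.111111.
d = −0.5·ln(0.444445) − 0.25·ln(0.777778) = −0.5·(-0.810929) − 0.25·(-0.251314) = 0.4683.

0.4683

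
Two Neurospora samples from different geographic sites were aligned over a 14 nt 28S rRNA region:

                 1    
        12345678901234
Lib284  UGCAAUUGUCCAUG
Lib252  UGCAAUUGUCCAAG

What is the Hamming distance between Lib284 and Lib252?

1

The sequences differ at position 13 (U/A).
That gives 1 mismatch out of 14 aligned sites, so the Hamming distance is 1.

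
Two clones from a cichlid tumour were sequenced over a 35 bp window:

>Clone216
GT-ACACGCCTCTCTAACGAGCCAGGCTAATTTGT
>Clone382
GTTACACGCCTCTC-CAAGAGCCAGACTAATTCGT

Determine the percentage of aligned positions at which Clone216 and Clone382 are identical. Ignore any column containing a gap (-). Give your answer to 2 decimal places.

Excluding the 2 gap columns leaves 33 comparable sites.
Differing sites — 16:A/C; 18:C/A; 26:G/A; 33:T/C.
29 of the 33 comparable sites match, so the percent identity is 29/33 × 100 = 87.88%.

87.88%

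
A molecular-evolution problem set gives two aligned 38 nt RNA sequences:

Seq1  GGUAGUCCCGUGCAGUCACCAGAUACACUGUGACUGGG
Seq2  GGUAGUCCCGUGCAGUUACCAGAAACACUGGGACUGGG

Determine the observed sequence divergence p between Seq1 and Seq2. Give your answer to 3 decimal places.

Mismatches occur at site 17 (C↔U), site 24 (U↔A), site 31 (U↔G).
There are 3 differences over 38 sites, so p = 3/38 = 0.079.

0.079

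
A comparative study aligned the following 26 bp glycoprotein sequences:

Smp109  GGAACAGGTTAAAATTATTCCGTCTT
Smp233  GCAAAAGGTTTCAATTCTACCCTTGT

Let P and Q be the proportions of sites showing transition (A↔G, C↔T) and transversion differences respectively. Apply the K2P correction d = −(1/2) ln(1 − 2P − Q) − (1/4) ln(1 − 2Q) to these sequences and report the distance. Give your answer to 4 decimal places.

Differing sites — 2:G/C (Tv); 5:C/A (Tv); 11:A/T (Tv); 12:A/C (Tv); 17:A/C (Tv); 19:T/A (Tv); 22:G/C (Tv); 24:C/T (Ti); 25:T/G (Tv).
Of the 9 differences, 1 transition and 8 transversions over 26 sites: P = 1/26 = 0.038462, Q = 8/26 = 0.307692.
d = −0.5·ln(0.615384) − 0.25·ln(0.384616) = −0.5·(-0.485509) − 0.25·(-0.955510) = 0.4816.

0.4816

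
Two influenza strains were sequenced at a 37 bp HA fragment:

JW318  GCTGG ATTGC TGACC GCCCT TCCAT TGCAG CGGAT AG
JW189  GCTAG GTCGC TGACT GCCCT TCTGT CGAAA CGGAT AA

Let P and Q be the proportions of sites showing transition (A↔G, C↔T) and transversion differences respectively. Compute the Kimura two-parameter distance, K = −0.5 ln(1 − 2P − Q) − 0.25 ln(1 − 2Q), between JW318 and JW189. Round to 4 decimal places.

0.3742

The sequences differ at positions 4 (G/A, transition), 6 (A/G, transition), 8 (T/C, transition), 15 (C/T, transition), 23 (C/T, transition), 24 (A/G, transition), 26 (T/C, transition), 28 (C/A, transversion), 30 (G/A, transition), 37 (G/A, transition).
Of the 10 differences, 9 transitions and 1 transversion over 37 sites: P = 9/37 = 0.243243, Q = 1/37 = 0.027027.
d = −0.5·ln(0.486487) − 0.25·ln(0.945946) = −0.5·(-0.720545) − 0.25·(-0.055570) = 0.3742.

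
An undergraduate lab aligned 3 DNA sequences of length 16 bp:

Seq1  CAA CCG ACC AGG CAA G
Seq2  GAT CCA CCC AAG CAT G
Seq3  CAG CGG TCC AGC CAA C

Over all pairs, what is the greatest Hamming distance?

Pairwise Hamming distances:
  Seq1 vs Seq2: 6
  Seq1 vs Seq3: 5
  Seq2 vs Seq3: 9
The largest is 9, between Seq2 and Seq3.

9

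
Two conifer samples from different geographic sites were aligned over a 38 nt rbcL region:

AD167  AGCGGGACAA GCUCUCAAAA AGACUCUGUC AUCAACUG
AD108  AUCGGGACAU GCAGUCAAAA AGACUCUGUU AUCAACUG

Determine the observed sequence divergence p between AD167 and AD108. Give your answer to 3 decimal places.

0.132

Mismatches occur at site 2 (G→U), site 10 (A→U), site 13 (U→A), site 14 (C→G), site 30 (C→U).
There are 5 differences over 38 sites, so p = 5/38 = 0.132.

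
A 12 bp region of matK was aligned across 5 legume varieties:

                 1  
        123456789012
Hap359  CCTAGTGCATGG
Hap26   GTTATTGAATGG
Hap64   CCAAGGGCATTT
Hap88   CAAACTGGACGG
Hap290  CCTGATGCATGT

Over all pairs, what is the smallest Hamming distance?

3

Pairwise Hamming distances:
  Hap359 vs Hap26: 4
  Hap359 vs Hap64: 4
  Hap359 vs Hap88: 5
  Hap359 vs Hap290: 3
  Hap26 vs Hap64: 8
  Hap26 vs Hap88: 6
  Hap26 vs Hap290: 6
  Hap64 vs Hap88: 7
  Hap64 vs Hap290: 5
  Hap88 vs Hap290: 7
The smallest is 3, between Hap359 and Hap290.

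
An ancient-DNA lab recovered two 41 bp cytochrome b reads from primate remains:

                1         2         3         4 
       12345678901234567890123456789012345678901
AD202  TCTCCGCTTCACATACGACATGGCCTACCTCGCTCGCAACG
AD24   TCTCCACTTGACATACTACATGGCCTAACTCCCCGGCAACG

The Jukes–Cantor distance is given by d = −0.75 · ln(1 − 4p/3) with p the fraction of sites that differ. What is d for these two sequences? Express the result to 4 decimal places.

0.1937

Mismatches occur at site 6 (G/A), site 10 (C/G), site 17 (G/T), site 28 (C/A), site 32 (G/C), site 34 (T/C), site 35 (C/G).
p = 7/41 = 0.170732.
d = −0.75 · ln(1 − (4/3)·0.170732) = −0.75 · ln(0.772357) = −0.75 · (-0.258308) = 0.1937.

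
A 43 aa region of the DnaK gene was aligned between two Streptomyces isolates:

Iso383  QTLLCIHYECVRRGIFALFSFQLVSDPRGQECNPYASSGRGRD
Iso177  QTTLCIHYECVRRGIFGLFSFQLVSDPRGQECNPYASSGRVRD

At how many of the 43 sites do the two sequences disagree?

Differing sites — 3:L/T; 17:A/G; 41:G/V.
That gives 3 mismatches out of 43 aligned sites, so the Hamming distance is 3.

3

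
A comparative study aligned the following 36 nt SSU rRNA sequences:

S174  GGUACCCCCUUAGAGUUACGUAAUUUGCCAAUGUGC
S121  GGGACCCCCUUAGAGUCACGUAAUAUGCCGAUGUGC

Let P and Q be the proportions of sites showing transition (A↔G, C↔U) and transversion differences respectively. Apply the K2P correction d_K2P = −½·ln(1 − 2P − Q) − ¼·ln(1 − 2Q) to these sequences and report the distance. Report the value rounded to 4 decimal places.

0.1206

The sequences differ at positions 3 (U/G, transversion), 17 (U/C, transition), 25 (U/A, transversion), 30 (A/G, transition).
Of the 4 differences, 2 transitions and 2 transversions over 36 sites: P = 2/36 = 0.055556, Q = 2/36 = 0.055556.
d = −0.5·ln(0.833332) − 0.25·ln(0.888888) = −0.5·(-0.182323) − 0.25·(-0.117784) = 0.1206.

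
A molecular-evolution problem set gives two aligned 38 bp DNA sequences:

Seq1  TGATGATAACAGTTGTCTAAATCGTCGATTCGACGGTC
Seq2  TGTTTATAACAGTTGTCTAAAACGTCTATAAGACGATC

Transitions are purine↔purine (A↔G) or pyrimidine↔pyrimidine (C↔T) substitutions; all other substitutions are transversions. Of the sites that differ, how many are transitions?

Mismatches occur at site 3 (A→T, transversion), site 5 (G→T, transversion), site 22 (T→A, transversion), site 27 (G→T, transversion), site 30 (T→A, transversion), site 31 (C→A, transversion), site 36 (G→A, transition).
Of the 7 differences, 1 transition and 6 transversions, so the answer is 1.

1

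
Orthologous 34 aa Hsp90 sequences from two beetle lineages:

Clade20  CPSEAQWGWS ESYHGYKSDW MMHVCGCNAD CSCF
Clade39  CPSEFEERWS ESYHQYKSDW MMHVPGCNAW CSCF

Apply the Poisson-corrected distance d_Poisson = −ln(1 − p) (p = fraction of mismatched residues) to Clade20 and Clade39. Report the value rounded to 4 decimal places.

The sequences differ at positions 5 (A/F), 6 (Q/E), 7 (W/E), 8 (G/R), 15 (G/Q), 25 (C/P), 30 (D/W).
p = 7/34 = 0.205882.
d = −ln(1 − 0.205882) = −ln(0.794118) = 0.2305.

0.2305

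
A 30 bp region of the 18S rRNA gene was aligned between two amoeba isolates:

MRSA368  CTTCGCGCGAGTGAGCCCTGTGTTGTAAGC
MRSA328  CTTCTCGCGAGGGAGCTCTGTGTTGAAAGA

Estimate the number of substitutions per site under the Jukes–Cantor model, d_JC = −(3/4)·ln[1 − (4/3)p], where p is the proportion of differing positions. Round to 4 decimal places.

Differing sites — 5:G/T; 12:T/G; 17:C/T; 26:T/A; 30:C/A.
p = 5/30 = 0.166667.
d = −0.75 · ln(1 − (4/3)·0.166667) = −0.75 · ln(0.777777) = −0.75 · (-0.251315) = 0.1885.

0.1885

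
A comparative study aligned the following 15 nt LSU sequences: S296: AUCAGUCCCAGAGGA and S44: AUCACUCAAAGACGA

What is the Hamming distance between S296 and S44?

4

The sequences differ at positions 5 (G/C), 8 (C/A), 9 (C/A), 13 (G/C).
That gives 4 mismatches out of 15 aligned sites, so the Hamming distance is 4.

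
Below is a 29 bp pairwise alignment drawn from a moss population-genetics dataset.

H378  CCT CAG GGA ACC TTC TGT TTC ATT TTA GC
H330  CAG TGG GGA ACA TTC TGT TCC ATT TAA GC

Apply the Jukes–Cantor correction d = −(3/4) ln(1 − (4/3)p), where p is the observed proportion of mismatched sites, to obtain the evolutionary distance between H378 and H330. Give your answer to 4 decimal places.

Mismatches occur at site 2 (C→A), site 3 (T→G), site 4 (C→T), site 5 (A→G), site 12 (C→A), site 20 (T→C), site 26 (T→A).
p = 7/29 = 0.241379.
d = −0.75 · ln(1 − (4/3)·0.241379) = −0.75 · ln(0.678161) = −0.75 · (-0.388371) = 0.2913.

0.2913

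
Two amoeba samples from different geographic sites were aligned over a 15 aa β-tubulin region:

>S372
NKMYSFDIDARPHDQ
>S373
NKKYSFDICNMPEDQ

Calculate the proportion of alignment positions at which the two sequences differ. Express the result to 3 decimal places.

0.333

The sequences differ at positions 3 (M/K), 9 (D/C), 10 (A/N), 11 (R/M), 13 (H/E).
There are 5 differences over 15 sites, so p = 5/15 = 0.333.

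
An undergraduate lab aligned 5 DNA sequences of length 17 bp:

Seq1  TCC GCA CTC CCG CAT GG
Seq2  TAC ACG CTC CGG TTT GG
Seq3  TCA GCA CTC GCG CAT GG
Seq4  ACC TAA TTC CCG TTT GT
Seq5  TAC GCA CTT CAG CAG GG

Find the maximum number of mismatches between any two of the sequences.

11

Pairwise Hamming distances:
  Seq1 vs Seq2: 6
  Seq1 vs Seq3: 2
  Seq1 vs Seq4: 7
  Seq1 vs Seq5: 4
  Seq2 vs Seq3: 8
  Seq2 vs Seq4: 8
  Seq2 vs Seq5: 7
  Seq3 vs Seq4: 9
  Seq3 vs Seq5: 6
  Seq4 vs Seq5: 11
The largest is 11, between Seq4 and Seq5.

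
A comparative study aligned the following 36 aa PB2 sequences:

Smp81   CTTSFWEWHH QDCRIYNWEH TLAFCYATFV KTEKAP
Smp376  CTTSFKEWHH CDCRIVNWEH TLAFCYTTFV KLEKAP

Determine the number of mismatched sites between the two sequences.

5

The sequences differ at positions 6 (W/K), 11 (Q/C), 16 (Y/V), 27 (A/T), 32 (T/L).
That gives 5 mismatches out of 36 aligned sites, so the Hamming distance is 5.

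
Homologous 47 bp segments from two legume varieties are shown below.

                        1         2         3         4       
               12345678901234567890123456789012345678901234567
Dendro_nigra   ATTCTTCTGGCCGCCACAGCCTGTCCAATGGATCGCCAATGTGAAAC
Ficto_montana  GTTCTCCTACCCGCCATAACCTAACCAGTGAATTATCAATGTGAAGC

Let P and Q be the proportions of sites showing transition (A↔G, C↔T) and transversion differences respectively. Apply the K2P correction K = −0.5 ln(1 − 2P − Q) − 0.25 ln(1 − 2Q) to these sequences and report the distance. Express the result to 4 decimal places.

0.4250

Mismatches occur at site 1 (A→G, transition), site 6 (T→C, transition), site 9 (G→A, transition), site 10 (G→C, transversion), site 17 (C→T, transition), site 19 (G→A, transition), site 23 (G→A, transition), site 24 (T→A, transversion), site 28 (A→G, transition), site 31 (G→A, transition), site 34 (C→T, transition), site 35 (G→A, transition), site 36 (C→T, transition), site 46 (A→G, transition).
Of the 14 differences, 12 transitions and 2 transversions over 47 sites: P = 12/47 = 0.255319, Q = 2/47 = 0.042553.
d = −0.5·ln(0.446809) − 0.25·ln(0.914894) = −0.5·(-0.805624) − 0.25·(-0.088947) = 0.4250.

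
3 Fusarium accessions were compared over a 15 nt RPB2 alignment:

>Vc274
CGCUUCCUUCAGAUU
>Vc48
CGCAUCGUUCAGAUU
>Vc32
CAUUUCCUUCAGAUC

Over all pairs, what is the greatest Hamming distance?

Pairwise Hamming distances:
  Vc274 vs Vc48: 2
  Vc274 vs Vc32: 3
  Vc48 vs Vc32: 5
The largest is 5, between Vc48 and Vc32.

5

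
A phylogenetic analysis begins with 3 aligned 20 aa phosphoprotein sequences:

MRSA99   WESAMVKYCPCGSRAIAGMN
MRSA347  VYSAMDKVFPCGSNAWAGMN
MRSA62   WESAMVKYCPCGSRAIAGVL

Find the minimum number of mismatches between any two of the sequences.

Pairwise Hamming distances:
  MRSA99 vs MRSA347: 7
  MRSA99 vs MRSA62: 2
  MRSA347 vs MRSA62: 9
The smallest is 2, between MRSA99 and MRSA62.

2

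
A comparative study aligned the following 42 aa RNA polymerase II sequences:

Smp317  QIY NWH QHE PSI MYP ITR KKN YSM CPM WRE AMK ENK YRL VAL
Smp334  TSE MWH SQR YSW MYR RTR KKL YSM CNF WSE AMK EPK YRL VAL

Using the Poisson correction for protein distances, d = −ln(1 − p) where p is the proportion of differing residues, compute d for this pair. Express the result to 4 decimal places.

Differing sites — 1:Q/T; 2:I/S; 3:Y/E; 4:N/M; 7:Q/S; 8:H/Q; 9:E/R; 10:P/Y; 12:I/W; 15:P/R; 16:I/R; 21:N/L; 26:P/N; 27:M/F; 29:R/S; 35:N/P.
p = 16/42 = 0.380952.
d = −ln(1 − 0.380952) = −ln(0.619048) = 0.4796.

0.4796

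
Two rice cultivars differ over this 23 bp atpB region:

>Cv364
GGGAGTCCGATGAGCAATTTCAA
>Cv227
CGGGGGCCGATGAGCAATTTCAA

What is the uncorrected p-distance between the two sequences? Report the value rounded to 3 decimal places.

0.130

The sequences differ at positions 1 (G/C), 4 (A/G), 6 (T/G).
There are 3 differences over 23 sites, so p = 3/23 = 0.130.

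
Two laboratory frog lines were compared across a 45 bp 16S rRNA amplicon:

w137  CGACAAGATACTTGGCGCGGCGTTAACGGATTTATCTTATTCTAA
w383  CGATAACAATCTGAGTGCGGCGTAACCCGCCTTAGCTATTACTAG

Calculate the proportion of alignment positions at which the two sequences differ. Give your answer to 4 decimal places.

0.3778

The sequences differ at positions 4 (C/T), 7 (G/C), 9 (T/A), 10 (A/T), 13 (T/G), 14 (G/A), 16 (C/T), 24 (T/A), 26 (A/C), 28 (G/C), 30 (A/C), 31 (T/C), 35 (T/G), 38 (T/A), 39 (A/T), 41 (T/A), 45 (A/G).
There are 17 differences over 45 sites, so p = 17/45 = 0.3778.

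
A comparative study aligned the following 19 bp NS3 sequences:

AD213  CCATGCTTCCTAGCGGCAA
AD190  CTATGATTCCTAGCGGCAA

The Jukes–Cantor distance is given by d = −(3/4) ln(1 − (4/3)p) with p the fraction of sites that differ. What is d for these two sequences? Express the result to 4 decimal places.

Mismatches occur at site 2 (C→T), site 6 (C→A).
p = 2/19 = 0.105263.
d = −0.75 · ln(1 − (4/3)·0.105263) = −0.75 · ln(0.859649) = −0.75 · (-0.151231) = 0.1134.

0.1134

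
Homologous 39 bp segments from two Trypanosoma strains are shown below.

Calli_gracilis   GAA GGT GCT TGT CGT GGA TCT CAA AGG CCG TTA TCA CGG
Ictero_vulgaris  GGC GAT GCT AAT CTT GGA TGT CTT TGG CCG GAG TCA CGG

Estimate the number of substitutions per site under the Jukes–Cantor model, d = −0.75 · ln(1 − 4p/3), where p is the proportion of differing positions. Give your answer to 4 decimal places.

0.4408

The sequences differ at positions 2 (A/G), 3 (A/C), 5 (G/A), 10 (T/A), 11 (G/A), 14 (G/T), 20 (C/G), 23 (A/T), 24 (A/T), 25 (A/T), 31 (T/G), 32 (T/A), 33 (A/G).
p = 13/39 = 0.333333.
d = −0.75 · ln(1 − (4/3)·0.333333) = −0.75 · ln(0.555556) = −0.75 · (-0.587786) = 0.4408.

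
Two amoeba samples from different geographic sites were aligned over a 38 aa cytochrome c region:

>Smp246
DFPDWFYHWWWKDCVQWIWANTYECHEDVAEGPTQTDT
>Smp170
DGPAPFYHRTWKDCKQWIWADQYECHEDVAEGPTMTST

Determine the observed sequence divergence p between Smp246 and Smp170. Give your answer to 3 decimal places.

Mismatches occur at site 2 (F/G), site 4 (D/A), site 5 (W/P), site 9 (W/R), site 10 (W/T), site 15 (V/K), site 21 (N/D), site 22 (T/Q), site 35 (Q/M), site 37 (D/S).
There are 10 differences over 38 sites, so p = 10/38 = 0.263.

0.263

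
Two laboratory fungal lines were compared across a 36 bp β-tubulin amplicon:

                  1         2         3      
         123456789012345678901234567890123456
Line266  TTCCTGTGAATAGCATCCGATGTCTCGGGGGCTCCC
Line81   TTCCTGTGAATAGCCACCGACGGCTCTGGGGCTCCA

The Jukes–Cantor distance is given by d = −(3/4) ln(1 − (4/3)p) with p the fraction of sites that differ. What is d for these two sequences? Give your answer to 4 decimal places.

0.1885

Differing sites — 15:A/C; 16:T/A; 21:T/C; 23:T/G; 27:G/T; 36:C/A.
p = 6/36 = 0.166667.
d = −0.75 · ln(1 − (4/3)·0.166667) = −0.75 · ln(0.777777) = −0.75 · (-0.251315) = 0.1885.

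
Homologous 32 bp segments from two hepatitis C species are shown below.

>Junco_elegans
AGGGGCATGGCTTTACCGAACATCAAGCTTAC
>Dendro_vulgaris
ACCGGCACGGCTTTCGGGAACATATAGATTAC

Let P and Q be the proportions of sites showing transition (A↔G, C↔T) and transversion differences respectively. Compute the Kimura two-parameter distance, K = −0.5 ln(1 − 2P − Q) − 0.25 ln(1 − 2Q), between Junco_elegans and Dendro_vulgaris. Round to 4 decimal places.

0.3606

Mismatches occur at site 2 (G/C, transversion), site 3 (G/C, transversion), site 8 (T/C, transition), site 15 (A/C, transversion), site 16 (C/G, transversion), site 17 (C/G, transversion), site 24 (C/A, transversion), site 25 (A/T, transversion), site 28 (C/A, transversion).
Of the 9 differences, 1 transition and 8 transversions over 32 sites: P = 1/32 = 0.031250, Q = 8/32 = 0.250000.
d = −0.5·ln(0.687500) − 0.25·ln(0.500000) = −0.5·(-0.374693) − 0.25·(-0.693147) = 0.3606.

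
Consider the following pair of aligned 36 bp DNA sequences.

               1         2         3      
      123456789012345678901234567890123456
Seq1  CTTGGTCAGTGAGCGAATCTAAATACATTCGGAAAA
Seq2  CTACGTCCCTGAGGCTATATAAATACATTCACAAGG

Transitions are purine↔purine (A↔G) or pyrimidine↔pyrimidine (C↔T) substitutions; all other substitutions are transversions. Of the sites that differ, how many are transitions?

Mismatches occur at site 3 (T/A, transversion), site 4 (G/C, transversion), site 8 (A/C, transversion), site 9 (G/C, transversion), site 14 (C/G, transversion), site 15 (G/C, transversion), site 16 (A/T, transversion), site 19 (C/A, transversion), site 31 (G/A, transition), site 32 (G/C, transversion), site 35 (A/G, transition), site 36 (A/G, transition).
Of the 12 differences, 3 transitions and 9 transversions, so the answer is 3.

3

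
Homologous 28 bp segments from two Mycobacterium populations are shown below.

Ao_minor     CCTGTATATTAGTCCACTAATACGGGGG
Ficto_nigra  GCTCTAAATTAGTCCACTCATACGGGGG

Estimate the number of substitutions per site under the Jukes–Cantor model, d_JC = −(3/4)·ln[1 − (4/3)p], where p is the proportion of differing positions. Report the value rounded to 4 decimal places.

0.1585

Mismatches occur at site 1 (C/G), site 4 (G/C), site 7 (T/A), site 19 (A/C).
p = 4/28 = 0.142857.
d = −0.75 · ln(1 − (4/3)·0.142857) = −0.75 · ln(0.809524) = −0.75 · (-0.211309) = 0.1585.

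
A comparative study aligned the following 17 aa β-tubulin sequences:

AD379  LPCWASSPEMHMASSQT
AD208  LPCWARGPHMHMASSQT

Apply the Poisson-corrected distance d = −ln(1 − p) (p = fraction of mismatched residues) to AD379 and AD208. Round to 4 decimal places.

0.1942

Differing sites — 6:S/R; 7:S/G; 9:E/H.
p = 3/17 = 0.176471.
d = −ln(1 − 0.176471) = −ln(0.823529) = 0.1942.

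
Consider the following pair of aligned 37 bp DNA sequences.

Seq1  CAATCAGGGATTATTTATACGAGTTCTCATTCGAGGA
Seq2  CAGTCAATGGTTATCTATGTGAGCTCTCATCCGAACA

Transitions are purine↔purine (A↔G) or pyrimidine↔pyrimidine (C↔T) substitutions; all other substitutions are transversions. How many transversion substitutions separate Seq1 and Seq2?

Differing sites — 3:A/G (Ti); 7:G/A (Ti); 8:G/T (Tv); 10:A/G (Ti); 15:T/C (Ti); 19:A/G (Ti); 20:C/T (Ti); 24:T/C (Ti); 31:T/C (Ti); 35:G/A (Ti); 36:G/C (Tv).
Of the 11 differences, 9 transitions and 2 transversions, so the answer is 2.

2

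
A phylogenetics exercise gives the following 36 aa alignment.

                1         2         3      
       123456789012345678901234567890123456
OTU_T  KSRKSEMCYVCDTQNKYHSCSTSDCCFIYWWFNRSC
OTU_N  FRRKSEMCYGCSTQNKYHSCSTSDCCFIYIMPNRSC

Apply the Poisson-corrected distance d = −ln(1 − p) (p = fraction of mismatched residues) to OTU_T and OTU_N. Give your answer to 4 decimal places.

0.2162

The sequences differ at positions 1 (K/F), 2 (S/R), 10 (V/G), 12 (D/S), 30 (W/I), 31 (W/M), 32 (F/P).
p = 7/36 = 0.194444.
d = −ln(1 − 0.194444) = −ln(0.805556) = 0.2162.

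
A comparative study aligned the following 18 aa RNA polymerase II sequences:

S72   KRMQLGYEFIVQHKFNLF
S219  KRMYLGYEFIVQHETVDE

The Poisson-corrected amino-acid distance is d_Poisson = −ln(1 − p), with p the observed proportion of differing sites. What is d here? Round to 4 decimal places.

The sequences differ at positions 4 (Q/Y), 14 (K/E), 15 (F/T), 16 (N/V), 17 (L/D), 18 (F/E).
p = 6/18 = 0.333333.
d = −ln(1 − 0.333333) = −ln(0.666667) = 0.4055.

0.4055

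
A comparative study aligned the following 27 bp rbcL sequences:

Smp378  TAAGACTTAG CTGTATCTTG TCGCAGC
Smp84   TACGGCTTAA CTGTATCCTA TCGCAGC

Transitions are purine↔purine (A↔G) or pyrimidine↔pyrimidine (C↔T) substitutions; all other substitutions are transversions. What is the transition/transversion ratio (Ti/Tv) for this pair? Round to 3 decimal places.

4.000

Differing sites — 3:A/C (Tv); 5:A/G (Ti); 10:G/A (Ti); 18:T/C (Ti); 20:G/A (Ti).
Of the 5 differences, 4 transitions and 1 transversion, so Ti/Tv = 4/1 = 4.000.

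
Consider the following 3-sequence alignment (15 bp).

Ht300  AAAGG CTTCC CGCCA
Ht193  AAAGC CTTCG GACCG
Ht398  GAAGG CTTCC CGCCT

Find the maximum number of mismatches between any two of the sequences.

6

Pairwise Hamming distances:
  Ht300 vs Ht193: 5
  Ht300 vs Ht398: 2
  Ht193 vs Ht398: 6
The largest is 6, between Ht193 and Ht398.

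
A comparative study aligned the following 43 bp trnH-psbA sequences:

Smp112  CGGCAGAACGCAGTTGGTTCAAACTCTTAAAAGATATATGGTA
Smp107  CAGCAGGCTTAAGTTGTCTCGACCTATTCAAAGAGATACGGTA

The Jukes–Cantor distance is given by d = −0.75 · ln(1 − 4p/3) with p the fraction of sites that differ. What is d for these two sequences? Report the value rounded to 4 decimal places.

Differing sites — 2:G/A; 7:A/G; 8:A/C; 9:C/T; 10:G/T; 11:C/A; 17:G/T; 18:T/C; 21:A/G; 23:A/C; 26:C/A; 29:A/C; 35:T/G; 39:T/C.
p = 14/43 = 0.325581.
d = −0.75 · ln(1 − (4/3)·0.325581) = −0.75 · ln(0.565892) = −0.75 · (-0.569352) = 0.4270.

0.4270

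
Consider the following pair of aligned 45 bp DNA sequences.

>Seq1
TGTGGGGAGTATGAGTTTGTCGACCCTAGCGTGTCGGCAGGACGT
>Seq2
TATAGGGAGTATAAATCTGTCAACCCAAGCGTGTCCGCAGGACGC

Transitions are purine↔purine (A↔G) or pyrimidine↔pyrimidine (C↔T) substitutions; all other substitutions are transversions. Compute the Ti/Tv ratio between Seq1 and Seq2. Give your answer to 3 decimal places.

Mismatches occur at site 2 (G/A, transition), site 4 (G/A, transition), site 13 (G/A, transition), site 15 (G/A, transition), site 17 (T/C, transition), site 22 (G/A, transition), site 27 (T/A, transversion), site 36 (G/C, transversion), site 45 (T/C, transition).
Of the 9 differences, 7 transitions and 2 transversions, so Ti/Tv = 7/2 = 3.500.

3.500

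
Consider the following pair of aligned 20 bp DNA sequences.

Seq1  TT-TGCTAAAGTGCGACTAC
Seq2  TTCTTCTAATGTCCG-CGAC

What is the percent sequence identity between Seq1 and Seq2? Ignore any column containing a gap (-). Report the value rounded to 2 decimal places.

Excluding the 2 gap columns leaves 18 comparable sites.
The sequences differ at positions 5 (G/T), 10 (A/T), 13 (G/C), 18 (T/G).
14 of the 18 comparable sites match, so the percent identity is 14/18 × 100 = 77.78%.

77.78%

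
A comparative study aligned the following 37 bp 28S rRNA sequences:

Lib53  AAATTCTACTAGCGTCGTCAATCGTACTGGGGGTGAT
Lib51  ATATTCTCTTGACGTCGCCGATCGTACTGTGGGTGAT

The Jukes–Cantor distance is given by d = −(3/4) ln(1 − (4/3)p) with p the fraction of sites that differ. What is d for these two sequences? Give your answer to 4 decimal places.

The sequences differ at positions 2 (A/T), 8 (A/C), 9 (C/T), 11 (A/G), 12 (G/A), 18 (T/C), 20 (A/G), 30 (G/T).
p = 8/37 = 0.216216.
d = −0.75 · ln(1 − (4/3)·0.216216) = −0.75 · ln(0.711712) = −0.75 · (-0.340082) = 0.2551.

0.2551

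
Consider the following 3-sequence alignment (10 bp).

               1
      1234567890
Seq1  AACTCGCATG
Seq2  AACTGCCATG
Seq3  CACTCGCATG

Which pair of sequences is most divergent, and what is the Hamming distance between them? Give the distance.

Pairwise Hamming distances:
  Seq1 vs Seq2: 2
  Seq1 vs Seq3: 1
  Seq2 vs Seq3: 3
The largest is 3, between Seq2 and Seq3.

3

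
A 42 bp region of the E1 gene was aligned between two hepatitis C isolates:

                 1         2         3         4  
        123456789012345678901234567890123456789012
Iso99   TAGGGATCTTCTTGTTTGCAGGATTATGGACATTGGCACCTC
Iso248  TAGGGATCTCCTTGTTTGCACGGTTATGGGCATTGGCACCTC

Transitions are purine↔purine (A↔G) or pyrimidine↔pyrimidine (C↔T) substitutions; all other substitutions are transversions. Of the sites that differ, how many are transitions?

Mismatches occur at site 10 (T→C, transition), site 21 (G→C, transversion), site 23 (A→G, transition), site 30 (A→G, transition).
Of the 4 differences, 3 transitions and 1 transversion, so the answer is 3.

3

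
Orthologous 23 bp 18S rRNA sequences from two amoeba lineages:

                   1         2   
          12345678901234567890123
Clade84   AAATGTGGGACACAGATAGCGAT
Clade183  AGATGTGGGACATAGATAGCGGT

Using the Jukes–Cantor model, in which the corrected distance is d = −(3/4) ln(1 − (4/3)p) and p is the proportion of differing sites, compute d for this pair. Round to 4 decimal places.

0.1433

The sequences differ at positions 2 (A/G), 13 (C/T), 22 (A/G).
p = 3/23 = 0.130435.
d = −0.75 · ln(1 − (4/3)·0.130435) = −0.75 · ln(0.826087) = −0.75 · (-0.191055) = 0.1433.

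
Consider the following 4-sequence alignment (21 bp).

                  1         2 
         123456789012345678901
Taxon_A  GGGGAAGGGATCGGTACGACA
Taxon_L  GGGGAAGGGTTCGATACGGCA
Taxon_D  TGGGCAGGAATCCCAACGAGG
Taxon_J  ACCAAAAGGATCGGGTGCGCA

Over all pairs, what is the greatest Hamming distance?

Pairwise Hamming distances:
  Taxon_A vs Taxon_L: 3
  Taxon_A vs Taxon_D: 8
  Taxon_A vs Taxon_J: 10
  Taxon_L vs Taxon_D: 10
  Taxon_L vs Taxon_J: 11
  Taxon_D vs Taxon_J: 16
The largest is 16, between Taxon_D and Taxon_J.

16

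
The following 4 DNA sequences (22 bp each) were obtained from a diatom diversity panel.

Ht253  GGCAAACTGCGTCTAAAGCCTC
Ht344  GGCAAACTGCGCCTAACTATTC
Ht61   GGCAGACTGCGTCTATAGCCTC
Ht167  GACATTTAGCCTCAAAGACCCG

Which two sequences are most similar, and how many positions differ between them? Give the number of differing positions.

2

Pairwise Hamming distances:
  Ht253 vs Ht344: 5
  Ht253 vs Ht61: 2
  Ht253 vs Ht167: 11
  Ht344 vs Ht61: 7
  Ht344 vs Ht167: 14
  Ht61 vs Ht167: 12
The smallest is 2, between Ht253 and Ht61.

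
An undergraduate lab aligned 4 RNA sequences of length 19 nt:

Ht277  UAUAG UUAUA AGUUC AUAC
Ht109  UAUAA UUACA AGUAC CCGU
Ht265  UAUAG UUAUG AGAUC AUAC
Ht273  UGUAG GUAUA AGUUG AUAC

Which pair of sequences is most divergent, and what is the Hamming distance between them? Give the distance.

Pairwise Hamming distances:
  Ht277 vs Ht109: 7
  Ht277 vs Ht265: 2
  Ht277 vs Ht273: 3
  Ht109 vs Ht265: 9
  Ht109 vs Ht273: 10
  Ht265 vs Ht273: 5
The largest is 10, between Ht109 and Ht273.

10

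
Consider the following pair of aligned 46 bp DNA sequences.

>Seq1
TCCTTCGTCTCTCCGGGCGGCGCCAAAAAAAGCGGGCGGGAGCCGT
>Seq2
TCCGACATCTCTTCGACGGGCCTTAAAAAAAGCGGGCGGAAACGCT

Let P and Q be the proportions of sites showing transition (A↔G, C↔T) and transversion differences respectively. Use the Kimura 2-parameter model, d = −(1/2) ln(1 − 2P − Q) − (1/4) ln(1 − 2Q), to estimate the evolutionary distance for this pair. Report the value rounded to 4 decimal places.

0.3956

The sequences differ at positions 4 (T/G, transversion), 5 (T/A, transversion), 7 (G/A, transition), 13 (C/T, transition), 16 (G/A, transition), 17 (G/C, transversion), 18 (C/G, transversion), 22 (G/C, transversion), 23 (C/T, transition), 24 (C/T, transition), 40 (G/A, transition), 42 (G/A, transition), 44 (C/G, transversion), 45 (G/C, transversion).
Of the 14 differences, 7 transitions and 7 transversions over 46 sites: P = 7/46 = 0.152174, Q = 7/46 = 0.152174.
d = −0.5·ln(0.543478) − 0.25·ln(0.695652) = −0.5·(-0.609766) − 0.25·(-0.362906) = 0.3956.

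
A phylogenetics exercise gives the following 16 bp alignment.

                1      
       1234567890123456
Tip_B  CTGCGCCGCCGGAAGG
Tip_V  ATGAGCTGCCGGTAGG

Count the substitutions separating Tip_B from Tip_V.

Differing sites — 1:C/A; 4:C/A; 7:C/T; 13:A/T.
That gives 4 mismatches out of 16 aligned sites, so the Hamming distance is 4.

4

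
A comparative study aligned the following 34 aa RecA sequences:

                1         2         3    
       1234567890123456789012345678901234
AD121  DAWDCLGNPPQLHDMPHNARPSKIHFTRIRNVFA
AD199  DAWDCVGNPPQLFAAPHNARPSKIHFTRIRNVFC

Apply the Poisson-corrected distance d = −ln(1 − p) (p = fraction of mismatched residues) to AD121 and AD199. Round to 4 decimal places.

0.1591

The sequences differ at positions 6 (L/V), 13 (H/F), 14 (D/A), 15 (M/A), 34 (A/C).
p = 5/34 = 0.147059.
d = −ln(1 − 0.147059) = −ln(0.852941) = 0.1591.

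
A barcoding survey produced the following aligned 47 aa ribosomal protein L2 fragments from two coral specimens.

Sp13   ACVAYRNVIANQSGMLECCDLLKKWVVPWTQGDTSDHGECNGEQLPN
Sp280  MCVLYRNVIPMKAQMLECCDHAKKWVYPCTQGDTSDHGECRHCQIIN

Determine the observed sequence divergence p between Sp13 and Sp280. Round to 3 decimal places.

0.340

Mismatches occur at site 1 (A/M), site 4 (A/L), site 10 (A/P), site 11 (N/M), site 12 (Q/K), site 13 (S/A), site 14 (G/Q), site 21 (L/H), site 22 (L/A), site 27 (V/Y), site 29 (W/C), site 41 (N/R), site 42 (G/H), site 43 (E/C), site 45 (L/I), site 46 (P/I).
There are 16 differences over 47 sites, so p = 16/47 = 0.340.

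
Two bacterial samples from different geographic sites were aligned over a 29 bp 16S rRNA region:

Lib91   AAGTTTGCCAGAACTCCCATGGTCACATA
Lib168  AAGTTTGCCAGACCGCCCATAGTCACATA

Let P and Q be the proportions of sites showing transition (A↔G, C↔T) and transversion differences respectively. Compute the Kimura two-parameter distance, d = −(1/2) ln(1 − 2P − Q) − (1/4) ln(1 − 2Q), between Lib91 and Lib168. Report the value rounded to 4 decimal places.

The sequences differ at positions 13 (A/C, transversion), 15 (T/G, transversion), 21 (G/A, transition).
Of the 3 differences, 1 transition and 2 transversions over 29 sites: P = 1/29 = 0.034483, Q = 2/29 = 0.068966.
d = −0.5·ln(0.862068) − 0.25·ln(0.862068) = −0.5·(-0.148421) − 0.25·(-0.148421) = 0.1113.

0.1113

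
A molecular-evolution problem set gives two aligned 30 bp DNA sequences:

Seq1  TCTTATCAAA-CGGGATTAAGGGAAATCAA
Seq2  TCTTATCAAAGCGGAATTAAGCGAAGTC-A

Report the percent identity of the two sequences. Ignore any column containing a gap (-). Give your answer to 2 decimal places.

Excluding the 2 gap columns leaves 28 comparable sites.
Mismatches occur at site 15 (G↔A), site 22 (G↔C), site 26 (A↔G).
25 of the 28 comparable sites match, so the percent identity is 25/28 × 100 = 89.29%.

89.29%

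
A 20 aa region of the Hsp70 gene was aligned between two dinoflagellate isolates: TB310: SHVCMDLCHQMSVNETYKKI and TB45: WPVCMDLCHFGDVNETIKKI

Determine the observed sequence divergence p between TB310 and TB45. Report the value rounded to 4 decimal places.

0.3000

Mismatches occur at site 1 (S→W), site 2 (H→P), site 10 (Q→F), site 11 (M→G), site 12 (S→D), site 17 (Y→I).
There are 6 differences over 20 sites, so p = 6/20 = 0.3000.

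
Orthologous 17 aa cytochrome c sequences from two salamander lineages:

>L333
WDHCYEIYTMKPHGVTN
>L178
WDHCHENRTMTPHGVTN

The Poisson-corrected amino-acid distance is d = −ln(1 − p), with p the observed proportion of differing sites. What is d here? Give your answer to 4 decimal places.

Mismatches occur at site 5 (Y↔H), site 7 (I↔N), site 8 (Y↔R), site 11 (K↔T).
p = 4/17 = 0.235294.
d = −ln(1 − 0.235294) = −ln(0.764706) = 0.2683.

0.2683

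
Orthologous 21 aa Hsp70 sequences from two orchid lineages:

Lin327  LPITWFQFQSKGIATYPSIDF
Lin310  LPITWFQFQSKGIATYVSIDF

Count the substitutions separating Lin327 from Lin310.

1

The sequences differ at position 17 (P/V).
That gives 1 mismatch out of 21 aligned sites, so the Hamming distance is 1.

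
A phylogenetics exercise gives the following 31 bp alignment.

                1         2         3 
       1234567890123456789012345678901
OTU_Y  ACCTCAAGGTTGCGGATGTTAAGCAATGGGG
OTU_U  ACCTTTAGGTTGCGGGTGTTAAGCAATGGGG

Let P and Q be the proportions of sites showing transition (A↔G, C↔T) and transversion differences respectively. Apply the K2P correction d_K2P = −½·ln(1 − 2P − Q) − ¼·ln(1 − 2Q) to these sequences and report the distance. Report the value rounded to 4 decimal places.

Mismatches occur at site 5 (C↔T, transition), site 6 (A↔T, transversion), site 16 (A↔G, transition).
Of the 3 differences, 2 transitions and 1 transversion over 31 sites: P = 2/31 = 0.064516, Q = 1/31 = 0.032258.
d = −0.5·ln(0.838710) − 0.25·ln(0.935484) = −0.5·(-0.175890) − 0.25·(-0.066691) = 0.1046.

0.1046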